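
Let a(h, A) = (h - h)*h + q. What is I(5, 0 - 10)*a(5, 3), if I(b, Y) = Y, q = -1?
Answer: 10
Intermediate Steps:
a(h, A) = -1 (a(h, A) = (h - h)*h - 1 = 0*h - 1 = 0 - 1 = -1)
I(5, 0 - 10)*a(5, 3) = (0 - 10)*(-1) = -10*(-1) = 10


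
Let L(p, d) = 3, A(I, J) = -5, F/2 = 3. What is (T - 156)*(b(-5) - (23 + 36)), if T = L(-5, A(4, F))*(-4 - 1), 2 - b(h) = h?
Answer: 8892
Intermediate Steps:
F = 6 (F = 2*3 = 6)
b(h) = 2 - h
T = -15 (T = 3*(-4 - 1) = 3*(-5) = -15)
(T - 156)*(b(-5) - (23 + 36)) = (-15 - 156)*((2 - 1*(-5)) - (23 + 36)) = -171*((2 + 5) - 1*59) = -171*(7 - 59) = -171*(-52) = 8892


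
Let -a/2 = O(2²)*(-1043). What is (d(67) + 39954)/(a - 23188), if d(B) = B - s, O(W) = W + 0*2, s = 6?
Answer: -40015/14844 ≈ -2.6957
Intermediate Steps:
O(W) = W (O(W) = W + 0 = W)
d(B) = -6 + B (d(B) = B - 1*6 = B - 6 = -6 + B)
a = 8344 (a = -2*2²*(-1043) = -8*(-1043) = -2*(-4172) = 8344)
(d(67) + 39954)/(a - 23188) = ((-6 + 67) + 39954)/(8344 - 23188) = (61 + 39954)/(-14844) = 40015*(-1/14844) = -40015/14844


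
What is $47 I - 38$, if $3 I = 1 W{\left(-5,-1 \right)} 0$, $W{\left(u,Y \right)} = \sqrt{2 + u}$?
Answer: $-38$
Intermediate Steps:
$I = 0$ ($I = \frac{1 \sqrt{2 - 5} \cdot 0}{3} = \frac{1 \sqrt{-3} \cdot 0}{3} = \frac{1 i \sqrt{3} \cdot 0}{3} = \frac{i \sqrt{3} \cdot 0}{3} = \frac{1}{3} \cdot 0 = 0$)
$47 I - 38 = 47 \cdot 0 - 38 = 0 - 38 = -38$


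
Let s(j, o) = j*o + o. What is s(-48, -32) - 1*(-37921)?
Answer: 39425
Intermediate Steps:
s(j, o) = o + j*o
s(-48, -32) - 1*(-37921) = -32*(1 - 48) - 1*(-37921) = -32*(-47) + 37921 = 1504 + 37921 = 39425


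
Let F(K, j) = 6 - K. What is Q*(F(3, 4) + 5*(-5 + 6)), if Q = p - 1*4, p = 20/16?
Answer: -22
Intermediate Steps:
p = 5/4 (p = 20*(1/16) = 5/4 ≈ 1.2500)
Q = -11/4 (Q = 5/4 - 1*4 = 5/4 - 4 = -11/4 ≈ -2.7500)
Q*(F(3, 4) + 5*(-5 + 6)) = -11*((6 - 1*3) + 5*(-5 + 6))/4 = -11*((6 - 3) + 5*1)/4 = -11*(3 + 5)/4 = -11/4*8 = -22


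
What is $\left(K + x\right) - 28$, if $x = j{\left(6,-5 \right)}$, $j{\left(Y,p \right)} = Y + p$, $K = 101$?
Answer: $74$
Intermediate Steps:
$x = 1$ ($x = 6 - 5 = 1$)
$\left(K + x\right) - 28 = \left(101 + 1\right) - 28 = 102 - 28 = 74$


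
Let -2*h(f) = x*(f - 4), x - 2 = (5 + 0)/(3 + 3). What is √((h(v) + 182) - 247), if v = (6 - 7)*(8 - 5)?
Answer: I*√1983/6 ≈ 7.4218*I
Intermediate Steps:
x = 17/6 (x = 2 + (5 + 0)/(3 + 3) = 2 + 5/6 = 2 + 5*(⅙) = 2 + ⅚ = 17/6 ≈ 2.8333)
v = -3 (v = -1*3 = -3)
h(f) = 17/3 - 17*f/12 (h(f) = -17*(f - 4)/12 = -17*(-4 + f)/12 = -(-34/3 + 17*f/6)/2 = 17/3 - 17*f/12)
√((h(v) + 182) - 247) = √(((17/3 - 17/12*(-3)) + 182) - 247) = √(((17/3 + 17/4) + 182) - 247) = √((119/12 + 182) - 247) = √(2303/12 - 247) = √(-661/12) = I*√1983/6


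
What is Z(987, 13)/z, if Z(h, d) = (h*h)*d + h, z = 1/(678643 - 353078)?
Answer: 4123340628960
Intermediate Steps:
z = 1/325565 ≈ 3.0716e-6
Z(h, d) = h + d*h² (Z(h, d) = h²*d + h = d*h² + h = h + d*h²)
Z(987, 13)/z = (987*(1 + 13*987))/(1/325565) = (987*(1 + 12831))*325565 = (987*12832)*325565 = 12665184*325565 = 4123340628960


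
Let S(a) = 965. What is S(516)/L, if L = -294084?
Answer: -965/294084 ≈ -0.0032814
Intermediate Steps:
S(516)/L = 965/(-294084) = 965*(-1/294084) = -965/294084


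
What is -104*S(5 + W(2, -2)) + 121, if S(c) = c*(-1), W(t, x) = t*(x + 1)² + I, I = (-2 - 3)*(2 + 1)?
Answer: -711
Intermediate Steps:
I = -15 (I = -5*3 = -15)
W(t, x) = -15 + t*(1 + x)² (W(t, x) = t*(x + 1)² - 15 = t*(1 + x)² - 15 = -15 + t*(1 + x)²)
S(c) = -c
-104*S(5 + W(2, -2)) + 121 = -(-104)*(5 + (-15 + 2*(1 - 2)²)) + 121 = -(-104)*(5 + (-15 + 2*(-1)²)) + 121 = -(-104)*(5 + (-15 + 2*1)) + 121 = -(-104)*(5 + (-15 + 2)) + 121 = -(-104)*(5 - 13) + 121 = -(-104)*(-8) + 121 = -104*8 + 121 = -832 + 121 = -711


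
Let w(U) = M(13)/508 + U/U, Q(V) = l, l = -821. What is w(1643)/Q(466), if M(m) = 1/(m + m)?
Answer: -13209/10843768 ≈ -0.0012181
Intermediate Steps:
Q(V) = -821
M(m) = 1/(2*m)
w(U) = 13209/13208 (w(U) = ((½)/13)/508 + U/U = ((½)*(1/13))*(1/508) + 1 = (1/26)*(1/508) + 1 = 1/13208 + 1 = 13209/13208)
w(1643)/Q(466) = (13209/13208)/(-821) = (13209/13208)*(-1/821) = -13209/10843768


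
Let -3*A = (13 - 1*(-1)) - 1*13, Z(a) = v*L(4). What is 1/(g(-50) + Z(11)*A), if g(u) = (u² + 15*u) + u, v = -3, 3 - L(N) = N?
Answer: 1/1699 ≈ 0.00058858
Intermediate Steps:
L(N) = 3 - N
Z(a) = 3 (Z(a) = -3*(3 - 1*4) = -3*(3 - 4) = -3*(-1) = 3)
A = -⅓ (A = -((13 - 1*(-1)) - 1*13)/3 = -((13 + 1) - 13)/3 = -(14 - 13)/3 = -⅓*1 = -⅓ ≈ -0.33333)
g(u) = u² + 16*u
1/(g(-50) + Z(11)*A) = 1/(-50*(16 - 50) + 3*(-⅓)) = 1/(-50*(-34) - 1) = 1/(1700 - 1) = 1/1699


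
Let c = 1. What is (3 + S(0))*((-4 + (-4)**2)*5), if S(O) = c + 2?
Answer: 360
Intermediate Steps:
S(O) = 3 (S(O) = 1 + 2 = 3)
(3 + S(0))*((-4 + (-4)**2)*5) = (3 + 3)*((-4 + (-4)**2)*5) = 6*((-4 + 16)*5) = 6*(12*5) = 6*60 = 360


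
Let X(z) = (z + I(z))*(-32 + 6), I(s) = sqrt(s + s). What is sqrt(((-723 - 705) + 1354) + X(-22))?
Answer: sqrt(498 - 52*I*sqrt(11)) ≈ 22.639 - 3.8091*I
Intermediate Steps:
I(s) = sqrt(2)*sqrt(s) (I(s) = sqrt(2*s) = sqrt(2)*sqrt(s))
X(z) = -26*z - 26*sqrt(2)*sqrt(z) (X(z) = (z + sqrt(2)*sqrt(z))*(-32 + 6) = (z + sqrt(2)*sqrt(z))*(-26) = -26*z - 26*sqrt(2)*sqrt(z))
sqrt(((-723 - 705) + 1354) + X(-22)) = sqrt(((-723 - 705) + 1354) + (-26*(-22) - 26*sqrt(2)*sqrt(-22))) = sqrt((-1428 + 1354) + (572 - 26*sqrt(2)*I*sqrt(22))) = sqrt(-74 + (572 - 52*I*sqrt(11))) = sqrt(498 - 52*I*sqrt(11))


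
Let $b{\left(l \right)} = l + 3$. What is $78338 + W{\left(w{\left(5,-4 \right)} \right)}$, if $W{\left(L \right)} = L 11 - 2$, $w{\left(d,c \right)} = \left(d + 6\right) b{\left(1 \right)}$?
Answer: $78820$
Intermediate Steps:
$b{\left(l \right)} = 3 + l$
$w{\left(d,c \right)} = 24 + 4 d$ ($w{\left(d,c \right)} = \left(d + 6\right) \left(3 + 1\right) = \left(6 + d\right) 4 = 24 + 4 d$)
$W{\left(L \right)} = -2 + 11 L$ ($W{\left(L \right)} = 11 L - 2 = -2 + 11 L$)
$78338 + W{\left(w{\left(5,-4 \right)} \right)} = 78338 - \left(2 - 11 \left(24 + 4 \cdot 5\right)\right) = 78338 - \left(2 - 11 \left(24 + 20\right)\right) = 78338 + \left(-2 + 11 \cdot 44\right) = 78338 + \left(-2 + 484\right) = 78338 + 482 = 78820$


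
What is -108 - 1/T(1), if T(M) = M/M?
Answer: -109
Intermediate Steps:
T(M) = 1
-108 - 1/T(1) = -108 - 1/1 = -108 - 1*1 = -108 - 1 = -109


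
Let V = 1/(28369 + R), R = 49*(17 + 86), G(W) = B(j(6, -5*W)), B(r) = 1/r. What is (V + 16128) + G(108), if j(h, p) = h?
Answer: 1616816455/100248 ≈ 16128.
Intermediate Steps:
G(W) = ⅙ (G(W) = 1/6 = ⅙)
R = 5047 (R = 49*103 = 5047)
V = 1/33416 (V = 1/(28369 + 5047) = 1/33416 ≈ 2.9926e-5)
(V + 16128) + G(108) = (1/33416 + 16128) + ⅙ = 538933249/33416 + ⅙ = 1616816455/100248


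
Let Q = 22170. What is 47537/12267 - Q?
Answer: -271911853/12267 ≈ -22166.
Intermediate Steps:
47537/12267 - Q = 47537/12267 - 1*22170 = 47537*(1/12267) - 22170 = 47537/12267 - 22170 = -271911853/12267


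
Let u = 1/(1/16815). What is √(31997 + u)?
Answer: 2*√12203 ≈ 220.93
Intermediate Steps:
u = 16815 (u = 1/(1/16815) = 16815)
√(31997 + u) = √(31997 + 16815) = √48812 = 2*√12203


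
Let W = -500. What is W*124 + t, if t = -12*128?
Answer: -63536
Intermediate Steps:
t = -1536
W*124 + t = -500*124 - 1536 = -62000 - 1536 = -63536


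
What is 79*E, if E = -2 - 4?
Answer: -474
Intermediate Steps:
E = -6
79*E = 79*(-6) = -474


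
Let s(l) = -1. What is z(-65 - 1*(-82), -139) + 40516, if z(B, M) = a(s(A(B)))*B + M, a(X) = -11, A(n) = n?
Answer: 40190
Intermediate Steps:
z(B, M) = M - 11*B (z(B, M) = -11*B + M = M - 11*B)
z(-65 - 1*(-82), -139) + 40516 = (-139 - 11*(-65 - 1*(-82))) + 40516 = (-139 - 11*(-65 + 82)) + 40516 = (-139 - 11*17) + 40516 = (-139 - 187) + 40516 = -326 + 40516 = 40190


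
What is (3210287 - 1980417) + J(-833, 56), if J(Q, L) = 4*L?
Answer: 1230094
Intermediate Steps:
(3210287 - 1980417) + J(-833, 56) = (3210287 - 1980417) + 4*56 = 1229870 + 224 = 1230094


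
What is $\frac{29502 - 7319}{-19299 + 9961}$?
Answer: $- \frac{3169}{1334} \approx -2.3756$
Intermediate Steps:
$\frac{29502 - 7319}{-19299 + 9961} = \frac{22183}{-9338} = 22183 \left(- \frac{1}{9338}\right) = - \frac{3169}{1334}$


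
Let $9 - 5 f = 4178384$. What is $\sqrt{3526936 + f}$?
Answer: $3 \sqrt{299029} \approx 1640.5$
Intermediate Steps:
$f = -835675$ ($f = \frac{9}{5} - \frac{4178384}{5} = -835675$)
$\sqrt{3526936 + f} = \sqrt{3526936 - 835675} = \sqrt{2691261} = 3 \sqrt{299029}$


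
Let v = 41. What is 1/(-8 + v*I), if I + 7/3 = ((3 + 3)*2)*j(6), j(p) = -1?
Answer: -3/1787 ≈ -0.0016788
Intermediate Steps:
I = -43/3 (I = -7/3 + ((3 + 3)*2)*(-1) = -7/3 + (6*2)*(-1) = -7/3 + 12*(-1) = -7/3 - 12 = -43/3 ≈ -14.333)
1/(-8 + v*I) = 1/(-8 + 41*(-43/3)) = 1/(-8 - 1763/3) = 1/(-1787/3) = -3/1787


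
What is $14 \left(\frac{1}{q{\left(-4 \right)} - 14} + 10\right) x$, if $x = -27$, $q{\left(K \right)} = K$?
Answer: $-3759$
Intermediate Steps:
$14 \left(\frac{1}{q{\left(-4 \right)} - 14} + 10\right) x = 14 \left(\frac{1}{-4 - 14} + 10\right) \left(-27\right) = 14 \left(\frac{1}{-18} + 10\right) \left(-27\right) = 14 \left(- \frac{1}{18} + 10\right) \left(-27\right) = 14 \cdot \frac{179}{18} \left(-27\right) = \frac{1253}{9} \left(-27\right) = -3759$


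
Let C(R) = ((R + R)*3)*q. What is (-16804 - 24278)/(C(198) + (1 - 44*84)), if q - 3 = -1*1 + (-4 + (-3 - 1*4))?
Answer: 41082/14387 ≈ 2.8555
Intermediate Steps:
q = -9 (q = 3 + (-1*1 + (-4 + (-3 - 1*4))) = 3 + (-1 + (-4 + (-3 - 4))) = 3 + (-1 + (-4 - 7)) = 3 + (-1 - 11) = 3 - 12 = -9)
C(R) = -54*R (C(R) = ((R + R)*3)*(-9) = ((2*R)*3)*(-9) = (6*R)*(-9) = -54*R)
(-16804 - 24278)/(C(198) + (1 - 44*84)) = (-16804 - 24278)/(-54*198 + (1 - 44*84)) = -41082/(-10692 + (1 - 3696)) = -41082/(-10692 - 3695) = -41082/(-14387) = -41082*(-1/14387) = 41082/14387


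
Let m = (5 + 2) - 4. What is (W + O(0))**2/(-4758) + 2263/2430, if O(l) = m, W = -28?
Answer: 770717/963495 ≈ 0.79992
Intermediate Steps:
m = 3 (m = 7 - 4 = 3)
O(l) = 3
(W + O(0))**2/(-4758) + 2263/2430 = (-28 + 3)**2/(-4758) + 2263/2430 = (-25)**2*(-1/4758) + 2263*(1/2430) = 625*(-1/4758) + 2263/2430 = -625/4758 + 2263/2430 = 770717/963495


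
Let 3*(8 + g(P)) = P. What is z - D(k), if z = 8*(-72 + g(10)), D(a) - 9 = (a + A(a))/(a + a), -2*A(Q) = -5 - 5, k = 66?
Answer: -82219/132 ≈ -622.87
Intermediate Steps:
g(P) = -8 + P/3
A(Q) = 5 (A(Q) = -(-5 - 5)/2 = -1/2*(-10) = 5)
D(a) = 9 + (5 + a)/(2*a) (D(a) = 9 + (a + 5)/(a + a) = 9 + (5 + a)/((2*a)) = 9 + (5 + a)*(1/(2*a)) = 9 + (5 + a)/(2*a))
z = -1840/3 (z = 8*(-72 + (-8 + (1/3)*10)) = 8*(-72 + (-8 + 10/3)) = 8*(-72 - 14/3) = 8*(-230/3) = -1840/3 ≈ -613.33)
z - D(k) = -1840/3 - (5 + 19*66)/(2*66) = -1840/3 - (5 + 1254)/(2*66) = -1840/3 - 1259/(2*66) = -1840/3 - 1*1259/132 = -1840/3 - 1259/132 = -82219/132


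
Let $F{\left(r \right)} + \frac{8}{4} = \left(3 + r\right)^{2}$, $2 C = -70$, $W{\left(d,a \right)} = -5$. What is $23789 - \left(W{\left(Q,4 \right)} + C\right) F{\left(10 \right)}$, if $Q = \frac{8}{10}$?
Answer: $30469$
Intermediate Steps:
$Q = \frac{4}{5}$ ($Q = 8 \cdot \frac{1}{10} = \frac{4}{5} \approx 0.8$)
$C = -35$ ($C = \frac{1}{2} \left(-70\right) = -35$)
$F{\left(r \right)} = -2 + \left(3 + r\right)^{2}$
$23789 - \left(W{\left(Q,4 \right)} + C\right) F{\left(10 \right)} = 23789 - \left(-5 - 35\right) \left(-2 + \left(3 + 10\right)^{2}\right) = 23789 - - 40 \left(-2 + 13^{2}\right) = 23789 - - 40 \left(-2 + 169\right) = 23789 - \left(-40\right) 167 = 23789 - -6680 = 23789 + 6680 = 30469$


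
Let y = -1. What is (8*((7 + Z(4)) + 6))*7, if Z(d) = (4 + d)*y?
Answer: 280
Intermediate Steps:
Z(d) = -4 - d (Z(d) = (4 + d)*(-1) = -4 - d)
(8*((7 + Z(4)) + 6))*7 = (8*((7 + (-4 - 1*4)) + 6))*7 = (8*((7 + (-4 - 4)) + 6))*7 = (8*((7 - 8) + 6))*7 = (8*(-1 + 6))*7 = (8*5)*7 = 40*7 = 280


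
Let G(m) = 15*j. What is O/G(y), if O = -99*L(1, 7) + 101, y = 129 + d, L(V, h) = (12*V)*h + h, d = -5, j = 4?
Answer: -2227/15 ≈ -148.47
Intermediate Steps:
L(V, h) = h + 12*V*h (L(V, h) = 12*V*h + h = h + 12*V*h)
y = 124 (y = 129 - 5 = 124)
O = -8908 (O = -693*(1 + 12*1) + 101 = -693*(1 + 12) + 101 = -693*13 + 101 = -99*91 + 101 = -9009 + 101 = -8908)
G(m) = 60 (G(m) = 15*4 = 60)
O/G(y) = -8908/60 = -8908*1/60 = -2227/15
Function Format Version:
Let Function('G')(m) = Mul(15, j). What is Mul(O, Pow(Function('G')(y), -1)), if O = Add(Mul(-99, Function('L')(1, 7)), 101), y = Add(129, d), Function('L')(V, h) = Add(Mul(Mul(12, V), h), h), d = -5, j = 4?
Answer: Rational(-2227, 15) ≈ -148.47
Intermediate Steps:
Function('L')(V, h) = Add(h, Mul(12, V, h)) (Function('L')(V, h) = Add(Mul(12, V, h), h) = Add(h, Mul(12, V, h)))
y = 124 (y = Add(129, -5) = 124)
O = -8908 (O = Add(Mul(-99, Mul(7, Add(1, Mul(12, 1)))), 101) = Add(Mul(-99, Mul(7, Add(1, 12))), 101) = Add(Mul(-99, Mul(7, 13)), 101) = Add(Mul(-99, 91), 101) = Add(-9009, 101) = -8908)
Function('G')(m) = 60 (Function('G')(m) = Mul(15, 4) = 60)
Mul(O, Pow(Function('G')(y), -1)) = Mul(-8908, Pow(60, -1)) = Mul(-8908, Rational(1, 60)) = Rational(-2227, 15)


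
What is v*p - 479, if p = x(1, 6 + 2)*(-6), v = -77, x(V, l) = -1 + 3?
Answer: 445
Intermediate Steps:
x(V, l) = 2
p = -12 (p = 2*(-6) = -12)
v*p - 479 = -77*(-12) - 479 = 924 - 479 = 445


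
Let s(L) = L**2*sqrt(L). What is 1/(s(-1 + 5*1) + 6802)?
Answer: 1/6834 ≈ 0.00014633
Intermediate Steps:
s(L) = L**(5/2)
1/(s(-1 + 5*1) + 6802) = 1/((-1 + 5*1)**(5/2) + 6802) = 1/((-1 + 5)**(5/2) + 6802) = 1/(4**(5/2) + 6802) = 1/(32 + 6802) = 1/6834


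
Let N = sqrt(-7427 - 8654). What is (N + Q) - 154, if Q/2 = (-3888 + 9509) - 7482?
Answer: -3876 + I*sqrt(16081) ≈ -3876.0 + 126.81*I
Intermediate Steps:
N = I*sqrt(16081) (N = sqrt(-16081) = I*sqrt(16081) ≈ 126.81*I)
Q = -3722 (Q = 2*((-3888 + 9509) - 7482) = 2*(5621 - 7482) = 2*(-1861) = -3722)
(N + Q) - 154 = (I*sqrt(16081) - 3722) - 154 = (-3722 + I*sqrt(16081)) - 154 = -3876 + I*sqrt(16081)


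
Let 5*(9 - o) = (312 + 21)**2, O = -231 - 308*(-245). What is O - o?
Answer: 486989/5 ≈ 97398.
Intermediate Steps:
O = 75229 (O = -231 + 75460 = 75229)
o = -110844/5 (o = 9 - (312 + 21)**2/5 = 9 - 1/5*333**2 = 9 - 1/5*110889 = 9 - 110889/5 = -110844/5 ≈ -22169.)
O - o = 75229 - 1*(-110844/5) = 75229 + 110844/5 = 486989/5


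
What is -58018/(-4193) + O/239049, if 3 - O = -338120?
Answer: 15286894621/1002332457 ≈ 15.251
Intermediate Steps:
O = 338123 (O = 3 - 1*(-338120) = 3 + 338120 = 338123)
-58018/(-4193) + O/239049 = -58018/(-4193) + 338123/239049 = -58018*(-1/4193) + 338123*(1/239049) = 58018/4193 + 338123/239049 = 15286894621/1002332457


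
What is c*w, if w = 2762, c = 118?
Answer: 325916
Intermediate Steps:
c*w = 118*2762 = 325916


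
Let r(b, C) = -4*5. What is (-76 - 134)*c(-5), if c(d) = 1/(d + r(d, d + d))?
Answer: 42/5 ≈ 8.4000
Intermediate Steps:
r(b, C) = -20
c(d) = 1/(-20 + d) (c(d) = 1/(d - 20) = 1/(-20 + d))
(-76 - 134)*c(-5) = (-76 - 134)/(-20 - 5) = -210/(-25) = -210*(-1/25) = 42/5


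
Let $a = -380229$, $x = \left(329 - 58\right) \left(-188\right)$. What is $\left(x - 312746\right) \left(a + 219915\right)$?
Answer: $58305239916$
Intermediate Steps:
$x = -50948$ ($x = 271 \left(-188\right) = -50948$)
$\left(x - 312746\right) \left(a + 219915\right) = \left(-50948 - 312746\right) \left(-380229 + 219915\right) = \left(-363694\right) \left(-160314\right) = 58305239916$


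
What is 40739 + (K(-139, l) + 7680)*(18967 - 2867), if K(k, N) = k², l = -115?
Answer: 434756839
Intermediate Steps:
40739 + (K(-139, l) + 7680)*(18967 - 2867) = 40739 + ((-139)² + 7680)*(18967 - 2867) = 40739 + (19321 + 7680)*16100 = 40739 + 27001*16100 = 40739 + 434716100 = 434756839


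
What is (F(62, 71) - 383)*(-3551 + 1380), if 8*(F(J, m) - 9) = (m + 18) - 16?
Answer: 6337149/8 ≈ 7.9214e+5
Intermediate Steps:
F(J, m) = 37/4 + m/8 (F(J, m) = 9 + ((m + 18) - 16)/8 = 9 + ((18 + m) - 16)/8 = 9 + (2 + m)/8 = 9 + (¼ + m/8) = 37/4 + m/8)
(F(62, 71) - 383)*(-3551 + 1380) = ((37/4 + (⅛)*71) - 383)*(-3551 + 1380) = ((37/4 + 71/8) - 383)*(-2171) = (145/8 - 383)*(-2171) = -2919/8*(-2171) = 6337149/8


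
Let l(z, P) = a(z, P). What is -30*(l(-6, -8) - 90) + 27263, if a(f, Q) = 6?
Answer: 29783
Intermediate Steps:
l(z, P) = 6
-30*(l(-6, -8) - 90) + 27263 = -30*(6 - 90) + 27263 = -30*(-84) + 27263 = 2520 + 27263 = 29783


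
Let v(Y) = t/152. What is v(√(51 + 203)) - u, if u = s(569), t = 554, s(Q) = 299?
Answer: -22447/76 ≈ -295.36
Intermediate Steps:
u = 299
v(Y) = 277/76 (v(Y) = 554/152 = 554*(1/152) = 277/76)
v(√(51 + 203)) - u = 277/76 - 1*299 = 277/76 - 299 = -22447/76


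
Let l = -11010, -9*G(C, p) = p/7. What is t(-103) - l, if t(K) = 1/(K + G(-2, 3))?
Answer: 23825619/2164 ≈ 11010.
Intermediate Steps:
G(C, p) = -p/63 (G(C, p) = -p/(9*7) = -p/63)
t(K) = 1/(-1/21 + K) (t(K) = 1/(K - 1/63*3) = 1/(K - 1/21) = 1/(-1/21 + K))
t(-103) - l = 21/(-1 + 21*(-103)) - 1*(-11010) = 21/(-1 - 2163) + 11010 = 21/(-2164) + 11010 = 21*(-1/2164) + 11010 = -21/2164 + 11010 = 23825619/2164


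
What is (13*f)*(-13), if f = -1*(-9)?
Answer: -1521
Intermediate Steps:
f = 9
(13*f)*(-13) = (13*9)*(-13) = 117*(-13) = -1521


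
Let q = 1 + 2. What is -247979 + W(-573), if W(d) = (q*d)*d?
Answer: 737008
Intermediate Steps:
q = 3
W(d) = 3*d² (W(d) = (3*d)*d = 3*d²)
-247979 + W(-573) = -247979 + 3*(-573)² = -247979 + 3*328329 = -247979 + 984987 = 737008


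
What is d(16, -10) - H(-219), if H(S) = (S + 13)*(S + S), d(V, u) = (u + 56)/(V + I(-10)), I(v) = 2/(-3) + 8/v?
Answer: -9834507/109 ≈ -90225.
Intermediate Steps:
I(v) = -2/3 + 8/v (I(v) = 2*(-1/3) + 8/v = -2/3 + 8/v)
d(V, u) = (56 + u)/(-22/15 + V) (d(V, u) = (u + 56)/(V + (-2/3 + 8/(-10))) = (56 + u)/(V + (-2/3 + 8*(-1/10))) = (56 + u)/(V + (-2/3 - 4/5)) = (56 + u)/(V - 22/15) = (56 + u)/(-22/15 + V))
H(S) = 2*S*(13 + S) (H(S) = (13 + S)*(2*S) = 2*S*(13 + S))
d(16, -10) - H(-219) = 15*(56 - 10)/(-22 + 15*16) - 2*(-219)*(13 - 219) = 15*46/(-22 + 240) - 2*(-219)*(-206) = 15*46/218 - 1*90228 = 15*(1/218)*46 - 90228 = 345/109 - 90228 = -9834507/109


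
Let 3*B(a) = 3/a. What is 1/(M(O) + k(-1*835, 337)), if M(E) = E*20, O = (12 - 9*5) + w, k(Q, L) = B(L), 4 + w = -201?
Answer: -337/1604119 ≈ -0.00021008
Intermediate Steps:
w = -205 (w = -4 - 201 = -205)
B(a) = 1/a (B(a) = (3/a)/3 = 1/a)
k(Q, L) = 1/L
O = -238 (O = (12 - 9*5) - 205 = (12 - 45) - 205 = -33 - 205 = -238)
M(E) = 20*E
1/(M(O) + k(-1*835, 337)) = 1/(20*(-238) + 1/337) = 1/(-4760 + 1/337) = 1/(-1604119/337) = -337/1604119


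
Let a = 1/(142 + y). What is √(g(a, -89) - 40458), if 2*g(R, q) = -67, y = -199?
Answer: I*√161966/2 ≈ 201.23*I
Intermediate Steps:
a = -1/57 (a = 1/(142 - 199) = 1/(-57) = -1/57 ≈ -0.017544)
g(R, q) = -67/2 (g(R, q) = (½)*(-67) = -67/2)
√(g(a, -89) - 40458) = √(-67/2 - 40458) = √(-80983/2) = I*√161966/2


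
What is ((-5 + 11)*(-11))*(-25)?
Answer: 1650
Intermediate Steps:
((-5 + 11)*(-11))*(-25) = (6*(-11))*(-25) = -66*(-25) = 1650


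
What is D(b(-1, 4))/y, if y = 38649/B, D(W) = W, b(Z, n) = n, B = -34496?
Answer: -137984/38649 ≈ -3.5702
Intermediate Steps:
y = -38649/34496 (y = 38649/(-34496) = 38649*(-1/34496) = -38649/34496 ≈ -1.1204)
D(b(-1, 4))/y = 4/(-38649/34496) = 4*(-34496/38649) = -137984/38649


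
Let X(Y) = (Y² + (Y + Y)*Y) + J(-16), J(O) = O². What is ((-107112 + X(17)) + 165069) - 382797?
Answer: -323717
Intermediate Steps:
X(Y) = 256 + 3*Y² (X(Y) = (Y² + (Y + Y)*Y) + (-16)² = (Y² + (2*Y)*Y) + 256 = (Y² + 2*Y²) + 256 = 3*Y² + 256 = 256 + 3*Y²)
((-107112 + X(17)) + 165069) - 382797 = ((-107112 + (256 + 3*17²)) + 165069) - 382797 = ((-107112 + (256 + 3*289)) + 165069) - 382797 = ((-107112 + (256 + 867)) + 165069) - 382797 = ((-107112 + 1123) + 165069) - 382797 = (-105989 + 165069) - 382797 = 59080 - 382797 = -323717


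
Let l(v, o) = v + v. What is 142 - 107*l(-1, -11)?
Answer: 356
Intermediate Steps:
l(v, o) = 2*v
142 - 107*l(-1, -11) = 142 - 214*(-1) = 142 - 107*(-2) = 142 + 214 = 356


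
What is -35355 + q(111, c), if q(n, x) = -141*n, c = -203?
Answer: -51006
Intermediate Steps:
-35355 + q(111, c) = -35355 - 141*111 = -35355 - 15651 = -51006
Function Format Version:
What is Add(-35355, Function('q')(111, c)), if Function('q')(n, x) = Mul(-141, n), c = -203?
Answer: -51006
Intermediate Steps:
Add(-35355, Function('q')(111, c)) = Add(-35355, Mul(-141, 111)) = Add(-35355, -15651) = -51006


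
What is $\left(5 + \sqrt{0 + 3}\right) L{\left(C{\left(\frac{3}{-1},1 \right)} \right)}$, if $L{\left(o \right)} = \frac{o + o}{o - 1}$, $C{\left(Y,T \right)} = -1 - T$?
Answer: $\frac{20}{3} + \frac{4 \sqrt{3}}{3} \approx 8.9761$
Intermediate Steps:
$L{\left(o \right)} = \frac{2 o}{-1 + o}$
$\left(5 + \sqrt{0 + 3}\right) L{\left(C{\left(\frac{3}{-1},1 \right)} \right)} = \left(5 + \sqrt{0 + 3}\right) \frac{2 \left(-1 - 1\right)}{-1 - 2} = \left(5 + \sqrt{3}\right) \frac{2 \left(-1 - 1\right)}{-1 - 2} = \left(5 + \sqrt{3}\right) 2 \left(-2\right) \frac{1}{-1 - 2} = \left(5 + \sqrt{3}\right) 2 \left(-2\right) \frac{1}{-3} = \left(5 + \sqrt{3}\right) 2 \left(-2\right) \left(- \frac{1}{3}\right) = \left(5 + \sqrt{3}\right) \frac{4}{3} = \frac{20}{3} + \frac{4 \sqrt{3}}{3}$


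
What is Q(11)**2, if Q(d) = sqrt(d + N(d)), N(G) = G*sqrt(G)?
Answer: 11 + 11*sqrt(11) ≈ 47.483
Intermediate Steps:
N(G) = G**(3/2)
Q(d) = sqrt(d + d**(3/2))
Q(11)**2 = (sqrt(11 + 11**(3/2)))**2 = (sqrt(11 + 11*sqrt(11)))**2 = 11 + 11*sqrt(11)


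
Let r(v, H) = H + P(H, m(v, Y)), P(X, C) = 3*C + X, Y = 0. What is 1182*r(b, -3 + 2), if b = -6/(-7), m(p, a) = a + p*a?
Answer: -2364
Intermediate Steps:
m(p, a) = a + a*p
P(X, C) = X + 3*C
b = 6/7 (b = -6*(-⅐) = 6/7 ≈ 0.85714)
r(v, H) = 2*H (r(v, H) = H + (H + 3*(0*(1 + v))) = H + (H + 3*0) = H + (H + 0) = H + H = 2*H)
1182*r(b, -3 + 2) = 1182*(2*(-3 + 2)) = 1182*(2*(-1)) = 1182*(-2) = -2364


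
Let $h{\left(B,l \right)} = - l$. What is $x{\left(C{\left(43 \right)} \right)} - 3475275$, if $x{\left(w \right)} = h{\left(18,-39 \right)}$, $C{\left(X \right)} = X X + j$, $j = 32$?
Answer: $-3475236$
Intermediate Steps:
$C{\left(X \right)} = 32 + X^{2}$ ($C{\left(X \right)} = X X + 32 = X^{2} + 32 = 32 + X^{2}$)
$x{\left(w \right)} = 39$ ($x{\left(w \right)} = \left(-1\right) \left(-39\right) = 39$)
$x{\left(C{\left(43 \right)} \right)} - 3475275 = 39 - 3475275 = -3475236$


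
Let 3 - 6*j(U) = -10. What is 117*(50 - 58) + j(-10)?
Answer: -5603/6 ≈ -933.83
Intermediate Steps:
j(U) = 13/6 (j(U) = ½ - ⅙*(-10) = ½ + 5/3 = 13/6)
117*(50 - 58) + j(-10) = 117*(50 - 58) + 13/6 = 117*(-8) + 13/6 = -936 + 13/6 = -5603/6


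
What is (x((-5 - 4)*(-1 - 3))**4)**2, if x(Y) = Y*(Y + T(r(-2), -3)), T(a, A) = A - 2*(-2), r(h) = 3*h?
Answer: 9909090587192173726334976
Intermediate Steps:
T(a, A) = 4 + A (T(a, A) = A + 4 = 4 + A)
x(Y) = Y*(1 + Y) (x(Y) = Y*(Y + (4 - 3)) = Y*(Y + 1) = Y*(1 + Y))
(x((-5 - 4)*(-1 - 3))**4)**2 = ((((-5 - 4)*(-1 - 3))*(1 + (-5 - 4)*(-1 - 3)))**4)**2 = (((-9*(-4))*(1 - 9*(-4)))**4)**2 = ((36*(1 + 36))**4)**2 = ((36*37)**4)**2 = (1332**4)**2 = 3147870802176**2 = 9909090587192173726334976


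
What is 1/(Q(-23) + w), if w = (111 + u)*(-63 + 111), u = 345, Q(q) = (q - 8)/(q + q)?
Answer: 46/1006879 ≈ 4.5686e-5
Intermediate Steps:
Q(q) = (-8 + q)/(2*q) (Q(q) = (-8 + q)/((2*q)) = (-8 + q)*(1/(2*q)) = (-8 + q)/(2*q))
w = 21888 (w = (111 + 345)*(-63 + 111) = 456*48 = 21888)
1/(Q(-23) + w) = 1/((½)*(-8 - 23)/(-23) + 21888) = 1/((½)*(-1/23)*(-31) + 21888) = 1/(31/46 + 21888) = 1/(1006879/46) = 46/1006879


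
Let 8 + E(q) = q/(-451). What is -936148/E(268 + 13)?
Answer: 422202748/3889 ≈ 1.0856e+5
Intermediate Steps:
E(q) = -8 - q/451 (E(q) = -8 + q/(-451) = -8 + q*(-1/451) = -8 - q/451)
-936148/E(268 + 13) = -936148/(-8 - (268 + 13)/451) = -936148/(-8 - 1/451*281) = -936148/(-8 - 281/451) = -936148/(-3889/451) = -936148*(-451/3889) = 422202748/3889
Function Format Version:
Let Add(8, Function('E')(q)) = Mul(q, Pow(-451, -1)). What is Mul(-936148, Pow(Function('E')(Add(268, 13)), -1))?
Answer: Rational(422202748, 3889) ≈ 1.0856e+5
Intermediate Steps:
Function('E')(q) = Add(-8, Mul(Rational(-1, 451), q)) (Function('E')(q) = Add(-8, Mul(q, Pow(-451, -1))) = Add(-8, Mul(q, Rational(-1, 451))) = Add(-8, Mul(Rational(-1, 451), q)))
Mul(-936148, Pow(Function('E')(Add(268, 13)), -1)) = Mul(-936148, Pow(Add(-8, Mul(Rational(-1, 451), Add(268, 13))), -1)) = Mul(-936148, Pow(Add(-8, Mul(Rational(-1, 451), 281)), -1)) = Mul(-936148, Pow(Add(-8, Rational(-281, 451)), -1)) = Mul(-936148, Pow(Rational(-3889, 451), -1)) = Mul(-936148, Rational(-451, 3889)) = Rational(422202748, 3889)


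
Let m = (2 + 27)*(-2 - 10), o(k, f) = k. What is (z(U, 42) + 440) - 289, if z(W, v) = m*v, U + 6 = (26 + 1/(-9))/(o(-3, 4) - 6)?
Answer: -14465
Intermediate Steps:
U = -719/81 (U = -6 + (26 + 1/(-9))/(-3 - 6) = -6 + (26 - ⅑)/(-9) = -6 + (233/9)*(-⅑) = -6 - 233/81 = -719/81 ≈ -8.8765)
m = -348 (m = 29*(-12) = -348)
z(W, v) = -348*v
(z(U, 42) + 440) - 289 = (-348*42 + 440) - 289 = (-14616 + 440) - 289 = -14176 - 289 = -14465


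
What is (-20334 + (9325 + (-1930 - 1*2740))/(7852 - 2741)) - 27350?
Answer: -12826751/269 ≈ -47683.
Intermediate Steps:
(-20334 + (9325 + (-1930 - 1*2740))/(7852 - 2741)) - 27350 = (-20334 + (9325 + (-1930 - 2740))/5111) - 27350 = (-20334 + (9325 - 4670)*(1/5111)) - 27350 = (-20334 + 4655*(1/5111)) - 27350 = (-20334 + 245/269) - 27350 = -5469601/269 - 27350 = -12826751/269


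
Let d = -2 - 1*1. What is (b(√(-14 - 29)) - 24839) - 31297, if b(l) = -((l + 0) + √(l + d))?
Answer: -56136 - √(-3 + I*√43) - I*√43 ≈ -56137.0 - 8.817*I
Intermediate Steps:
d = -3 (d = -2 - 1 = -3)
b(l) = -l - √(-3 + l) (b(l) = -((l + 0) + √(l - 3)) = -(l + √(-3 + l)) = -l - √(-3 + l))
(b(√(-14 - 29)) - 24839) - 31297 = ((-√(-14 - 29) - √(-3 + √(-14 - 29))) - 24839) - 31297 = ((-√(-43) - √(-3 + √(-43))) - 24839) - 31297 = ((-I*√43 - √(-3 + I*√43)) - 24839) - 31297 = ((-√(-3 + I*√43) - I*√43) - 24839) - 31297 = (-24839 - √(-3 + I*√43) - I*√43) - 31297 = -56136 - √(-3 + I*√43) - I*√43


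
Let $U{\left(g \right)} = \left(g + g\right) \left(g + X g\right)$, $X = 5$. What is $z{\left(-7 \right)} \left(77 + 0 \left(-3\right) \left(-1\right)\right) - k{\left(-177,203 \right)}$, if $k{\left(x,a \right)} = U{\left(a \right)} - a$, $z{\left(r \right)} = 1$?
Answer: $-494228$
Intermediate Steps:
$U{\left(g \right)} = 12 g^{2}$ ($U{\left(g \right)} = \left(g + g\right) \left(g + 5 g\right) = 2 g 6 g = 12 g^{2}$)
$k{\left(x,a \right)} = - a + 12 a^{2}$ ($k{\left(x,a \right)} = 12 a^{2} - a = - a + 12 a^{2}$)
$z{\left(-7 \right)} \left(77 + 0 \left(-3\right) \left(-1\right)\right) - k{\left(-177,203 \right)} = 1 \left(77 + 0 \left(-3\right) \left(-1\right)\right) - 203 \left(-1 + 12 \cdot 203\right) = 1 \left(77 + 0 \left(-1\right)\right) - 203 \left(-1 + 2436\right) = 1 \left(77 + 0\right) - 203 \cdot 2435 = 1 \cdot 77 - 494305 = 77 - 494305 = -494228$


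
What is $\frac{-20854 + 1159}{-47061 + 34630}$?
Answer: $\frac{19695}{12431} \approx 1.5843$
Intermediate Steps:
$\frac{-20854 + 1159}{-47061 + 34630} = - \frac{19695}{-12431} = \left(-19695\right) \left(- \frac{1}{12431}\right) = \frac{19695}{12431}$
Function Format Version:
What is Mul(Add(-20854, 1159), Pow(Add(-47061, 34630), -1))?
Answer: Rational(19695, 12431) ≈ 1.5843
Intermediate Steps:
Mul(Add(-20854, 1159), Pow(Add(-47061, 34630), -1)) = Mul(-19695, Pow(-12431, -1)) = Mul(-19695, Rational(-1, 12431)) = Rational(19695, 12431)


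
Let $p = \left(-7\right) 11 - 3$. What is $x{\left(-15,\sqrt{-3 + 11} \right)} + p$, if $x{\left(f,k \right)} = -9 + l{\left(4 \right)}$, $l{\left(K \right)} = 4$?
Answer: $-85$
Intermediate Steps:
$p = -80$ ($p = -77 - 3 = -80$)
$x{\left(f,k \right)} = -5$ ($x{\left(f,k \right)} = -9 + 4 = -5$)
$x{\left(-15,\sqrt{-3 + 11} \right)} + p = -5 - 80 = -85$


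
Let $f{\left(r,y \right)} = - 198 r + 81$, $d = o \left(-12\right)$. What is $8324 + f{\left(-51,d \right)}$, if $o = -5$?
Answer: $18503$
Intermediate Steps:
$d = 60$ ($d = \left(-5\right) \left(-12\right) = 60$)
$f{\left(r,y \right)} = 81 - 198 r$
$8324 + f{\left(-51,d \right)} = 8324 + \left(81 - -10098\right) = 8324 + \left(81 + 10098\right) = 8324 + 10179 = 18503$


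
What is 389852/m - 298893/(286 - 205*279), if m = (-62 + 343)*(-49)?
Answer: -18070629751/783580021 ≈ -23.062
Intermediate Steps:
m = -13769 (m = 281*(-49) = -13769)
389852/m - 298893/(286 - 205*279) = 389852/(-13769) - 298893/(286 - 205*279) = 389852*(-1/13769) - 298893/(286 - 57195) = -389852/13769 - 298893/(-56909) = -389852/13769 - 298893*(-1/56909) = -389852/13769 + 298893/56909 = -18070629751/783580021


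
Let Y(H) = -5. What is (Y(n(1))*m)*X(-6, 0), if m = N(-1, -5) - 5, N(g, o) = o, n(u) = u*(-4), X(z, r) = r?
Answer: 0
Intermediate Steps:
n(u) = -4*u
m = -10 (m = -5 - 5 = -10)
(Y(n(1))*m)*X(-6, 0) = -5*(-10)*0 = 50*0 = 0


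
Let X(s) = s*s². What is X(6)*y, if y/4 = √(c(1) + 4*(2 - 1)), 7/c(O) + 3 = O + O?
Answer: 864*I*√3 ≈ 1496.5*I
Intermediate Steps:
c(O) = 7/(-3 + 2*O) (c(O) = 7/(-3 + (O + O)) = 7/(-3 + 2*O))
y = 4*I*√3 (y = 4*√(7/(-3 + 2*1) + 4*(2 - 1)) = 4*√(7/(-3 + 2) + 4*1) = 4*√(7/(-1) + 4) = 4*√(7*(-1) + 4) = 4*√(-7 + 4) = 4*√(-3) = 4*(I*√3) = 4*I*√3 ≈ 6.9282*I)
X(s) = s³
X(6)*y = 6³*(4*I*√3) = 216*(4*I*√3) = 864*I*√3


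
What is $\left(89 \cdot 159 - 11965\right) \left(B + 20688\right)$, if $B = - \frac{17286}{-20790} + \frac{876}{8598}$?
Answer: $\frac{224562734106478}{4965345} \approx 4.5226 \cdot 10^{7}$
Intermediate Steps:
$B = \frac{4634363}{4965345}$ ($B = \left(-17286\right) \left(- \frac{1}{20790}\right) + 876 \cdot \frac{1}{8598} = \frac{2881}{3465} + \frac{146}{1433} = \frac{4634363}{4965345} \approx 0.93334$)
$\left(89 \cdot 159 - 11965\right) \left(B + 20688\right) = \left(89 \cdot 159 - 11965\right) \left(\frac{4634363}{4965345} + 20688\right) = \left(14151 - 11965\right) \frac{102727691723}{4965345} = 2186 \cdot \frac{102727691723}{4965345} = \frac{224562734106478}{4965345}$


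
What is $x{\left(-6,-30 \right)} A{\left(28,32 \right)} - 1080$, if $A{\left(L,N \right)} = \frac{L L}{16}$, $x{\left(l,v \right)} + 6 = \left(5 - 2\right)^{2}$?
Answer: $-933$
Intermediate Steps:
$x{\left(l,v \right)} = 3$ ($x{\left(l,v \right)} = -6 + \left(5 - 2\right)^{2} = -6 + 3^{2} = -6 + 9 = 3$)
$A{\left(L,N \right)} = \frac{L^{2}}{16}$ ($A{\left(L,N \right)} = L^{2} \cdot \frac{1}{16} = \frac{L^{2}}{16}$)
$x{\left(-6,-30 \right)} A{\left(28,32 \right)} - 1080 = 3 \frac{28^{2}}{16} - 1080 = 3 \cdot \frac{1}{16} \cdot 784 - 1080 = 3 \cdot 49 - 1080 = 147 - 1080 = -933$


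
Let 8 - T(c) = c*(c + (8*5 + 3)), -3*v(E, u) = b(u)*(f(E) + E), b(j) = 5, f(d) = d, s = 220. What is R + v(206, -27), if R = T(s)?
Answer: -175616/3 ≈ -58539.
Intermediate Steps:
v(E, u) = -10*E/3 (v(E, u) = -5*(E + E)/3 = -5*2*E/3 = -10*E/3)
T(c) = 8 - c*(43 + c) (T(c) = 8 - c*(c + (8*5 + 3)) = 8 - c*(c + (40 + 3)) = 8 - c*(c + 43) = 8 - c*(43 + c))
R = -57852 (R = 8 - 1*220**2 - 43*220 = 8 - 1*48400 - 9460 = 8 - 48400 - 9460 = -57852)
R + v(206, -27) = -57852 - 10/3*206 = -57852 - 2060/3 = -175616/3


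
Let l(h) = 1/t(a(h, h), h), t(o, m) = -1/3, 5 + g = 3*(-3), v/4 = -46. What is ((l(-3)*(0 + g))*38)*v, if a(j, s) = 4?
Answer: -293664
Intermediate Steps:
v = -184 (v = 4*(-46) = -184)
g = -14 (g = -5 + 3*(-3) = -5 - 9 = -14)
t(o, m) = -⅓ (t(o, m) = -1*⅓ = -⅓)
l(h) = -3 (l(h) = 1/(-⅓) = -3)
((l(-3)*(0 + g))*38)*v = (-3*(0 - 14)*38)*(-184) = (-3*(-14)*38)*(-184) = (42*38)*(-184) = 1596*(-184) = -293664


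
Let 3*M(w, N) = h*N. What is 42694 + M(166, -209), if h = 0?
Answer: 42694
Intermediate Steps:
M(w, N) = 0 (M(w, N) = (0*N)/3 = (⅓)*0 = 0)
42694 + M(166, -209) = 42694 + 0 = 42694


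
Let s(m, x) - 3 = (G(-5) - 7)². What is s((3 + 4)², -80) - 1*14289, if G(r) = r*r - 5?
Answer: -14117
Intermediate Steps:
G(r) = -5 + r² (G(r) = r² - 5 = -5 + r²)
s(m, x) = 172 (s(m, x) = 3 + ((-5 + (-5)²) - 7)² = 3 + ((-5 + 25) - 7)² = 3 + (20 - 7)² = 3 + 13² = 3 + 169 = 172)
s((3 + 4)², -80) - 1*14289 = 172 - 1*14289 = 172 - 14289 = -14117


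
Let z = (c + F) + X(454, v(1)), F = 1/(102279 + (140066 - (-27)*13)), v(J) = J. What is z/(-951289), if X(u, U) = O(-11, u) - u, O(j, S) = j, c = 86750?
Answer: -20941024361/230874035144 ≈ -0.090703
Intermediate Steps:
F = 1/242696 (F = 1/(102279 + (140066 - 1*(-351))) = 1/(102279 + (140066 + 351)) = 1/(102279 + 140417) = 1/242696 ≈ 4.1204e-6)
X(u, U) = -11 - u
z = 20941024361/242696 (z = (86750 + 1/242696) + (-11 - 1*454) = 21053878001/242696 + (-11 - 454) = 21053878001/242696 - 465 = 20941024361/242696 ≈ 86285.)
z/(-951289) = (20941024361/242696)/(-951289) = (20941024361/242696)*(-1/951289) = -20941024361/230874035144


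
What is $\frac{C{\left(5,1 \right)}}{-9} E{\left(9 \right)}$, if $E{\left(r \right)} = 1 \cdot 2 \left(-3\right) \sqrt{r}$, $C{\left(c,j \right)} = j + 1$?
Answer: $4$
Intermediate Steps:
$C{\left(c,j \right)} = 1 + j$
$E{\left(r \right)} = - 6 \sqrt{r}$ ($E{\left(r \right)} = 2 \left(-3\right) \sqrt{r} = - 6 \sqrt{r}$)
$\frac{C{\left(5,1 \right)}}{-9} E{\left(9 \right)} = \frac{1 + 1}{-9} \left(- 6 \sqrt{9}\right) = 2 \left(- \frac{1}{9}\right) \left(\left(-6\right) 3\right) = \left(- \frac{2}{9}\right) \left(-18\right) = 4$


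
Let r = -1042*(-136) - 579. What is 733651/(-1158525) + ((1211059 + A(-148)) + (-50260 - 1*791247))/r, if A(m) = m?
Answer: 324421402517/163506108825 ≈ 1.9842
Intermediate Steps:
r = 141133 (r = 141712 - 579 = 141133)
733651/(-1158525) + ((1211059 + A(-148)) + (-50260 - 1*791247))/r = 733651/(-1158525) + ((1211059 - 148) + (-50260 - 1*791247))/141133 = 733651*(-1/1158525) + (1210911 + (-50260 - 791247))*(1/141133) = -733651/1158525 + (1210911 - 841507)*(1/141133) = -733651/1158525 + 369404*(1/141133) = -733651/1158525 + 369404/141133 = 324421402517/163506108825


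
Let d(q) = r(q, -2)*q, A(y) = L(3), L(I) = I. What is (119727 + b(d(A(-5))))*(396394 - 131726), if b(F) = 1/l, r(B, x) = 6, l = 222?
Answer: 3517357657930/111 ≈ 3.1688e+10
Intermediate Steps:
A(y) = 3
d(q) = 6*q
b(F) = 1/222
(119727 + b(d(A(-5))))*(396394 - 131726) = (119727 + 1/222)*(396394 - 131726) = (26579395/222)*264668 = 3517357657930/111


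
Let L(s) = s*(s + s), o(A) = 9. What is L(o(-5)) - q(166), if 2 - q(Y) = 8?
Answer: 168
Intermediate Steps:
L(s) = 2*s² (L(s) = s*(2*s) = 2*s²)
q(Y) = -6 (q(Y) = 2 - 1*8 = 2 - 8 = -6)
L(o(-5)) - q(166) = 2*9² - 1*(-6) = 2*81 + 6 = 162 + 6 = 168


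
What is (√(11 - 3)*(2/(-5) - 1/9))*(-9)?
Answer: 46*√2/5 ≈ 13.011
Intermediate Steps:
(√(11 - 3)*(2/(-5) - 1/9))*(-9) = (√8*(2*(-⅕) - 1*⅑))*(-9) = ((2*√2)*(-⅖ - ⅑))*(-9) = ((2*√2)*(-23/45))*(-9) = -46*√2/45*(-9) = 46*√2/5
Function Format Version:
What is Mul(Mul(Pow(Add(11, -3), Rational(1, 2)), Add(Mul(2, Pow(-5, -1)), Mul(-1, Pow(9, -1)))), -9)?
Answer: Mul(Rational(46, 5), Pow(2, Rational(1, 2))) ≈ 13.011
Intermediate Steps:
Mul(Mul(Pow(Add(11, -3), Rational(1, 2)), Add(Mul(2, Pow(-5, -1)), Mul(-1, Pow(9, -1)))), -9) = Mul(Mul(Pow(8, Rational(1, 2)), Add(Mul(2, Rational(-1, 5)), Mul(-1, Rational(1, 9)))), -9) = Mul(Mul(Mul(2, Pow(2, Rational(1, 2))), Add(Rational(-2, 5), Rational(-1, 9))), -9) = Mul(Mul(Mul(2, Pow(2, Rational(1, 2))), Rational(-23, 45)), -9) = Mul(Mul(Rational(-46, 45), Pow(2, Rational(1, 2))), -9) = Mul(Rational(46, 5), Pow(2, Rational(1, 2)))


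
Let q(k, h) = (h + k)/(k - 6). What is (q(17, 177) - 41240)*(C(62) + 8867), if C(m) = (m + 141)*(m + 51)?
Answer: -14422303476/11 ≈ -1.3111e+9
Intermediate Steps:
C(m) = (51 + m)*(141 + m) (C(m) = (141 + m)*(51 + m) = (51 + m)*(141 + m))
q(k, h) = (h + k)/(-6 + k)
(q(17, 177) - 41240)*(C(62) + 8867) = ((177 + 17)/(-6 + 17) - 41240)*((7191 + 62² + 192*62) + 8867) = (194/11 - 41240)*((7191 + 3844 + 11904) + 8867) = ((1/11)*194 - 41240)*(22939 + 8867) = (194/11 - 41240)*31806 = -453446/11*31806 = -14422303476/11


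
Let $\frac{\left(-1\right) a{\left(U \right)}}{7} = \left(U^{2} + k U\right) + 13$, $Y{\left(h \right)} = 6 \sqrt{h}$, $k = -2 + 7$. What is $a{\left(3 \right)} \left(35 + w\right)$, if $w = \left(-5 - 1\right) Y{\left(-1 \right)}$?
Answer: $-9065 + 9324 i \approx -9065.0 + 9324.0 i$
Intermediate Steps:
$k = 5$
$a{\left(U \right)} = -91 - 35 U - 7 U^{2}$ ($a{\left(U \right)} = - 7 \left(\left(U^{2} + 5 U\right) + 13\right) = - 7 \left(13 + U^{2} + 5 U\right) = -91 - 35 U - 7 U^{2}$)
$w = - 36 i$ ($w = \left(-5 - 1\right) 6 \sqrt{-1} = - 6 \cdot 6 i = - 36 i \approx - 36.0 i$)
$a{\left(3 \right)} \left(35 + w\right) = \left(-91 - 105 - 7 \cdot 3^{2}\right) \left(35 - 36 i\right) = \left(-91 - 105 - 63\right) \left(35 - 36 i\right) = - 259 \left(35 - 36 i\right) = -9065 + 9324 i$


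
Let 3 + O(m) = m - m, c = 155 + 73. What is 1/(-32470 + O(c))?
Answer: -1/32473 ≈ -3.0795e-5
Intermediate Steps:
c = 228
O(m) = -3 (O(m) = -3 + (m - m) = -3 + 0 = -3)
1/(-32470 + O(c)) = 1/(-32470 - 3) = 1/(-32473) = -1/32473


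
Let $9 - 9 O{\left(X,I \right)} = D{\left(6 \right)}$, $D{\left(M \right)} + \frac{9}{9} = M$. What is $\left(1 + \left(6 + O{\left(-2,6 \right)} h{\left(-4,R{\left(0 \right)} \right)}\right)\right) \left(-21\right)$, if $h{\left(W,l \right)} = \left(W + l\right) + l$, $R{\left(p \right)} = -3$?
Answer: $- \frac{161}{3} \approx -53.667$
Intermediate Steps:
$D{\left(M \right)} = -1 + M$
$O{\left(X,I \right)} = \frac{4}{9}$ ($O{\left(X,I \right)} = 1 - \frac{-1 + 6}{9} = 1 - \frac{5}{9} = \frac{4}{9}$)
$h{\left(W,l \right)} = W + 2 l$
$\left(1 + \left(6 + O{\left(-2,6 \right)} h{\left(-4,R{\left(0 \right)} \right)}\right)\right) \left(-21\right) = \left(1 + \left(6 + \frac{4 \left(-4 + 2 \left(-3\right)\right)}{9}\right)\right) \left(-21\right) = \left(1 + \left(6 + \frac{4 \left(-4 - 6\right)}{9}\right)\right) \left(-21\right) = \left(1 + \left(6 + \frac{4}{9} \left(-10\right)\right)\right) \left(-21\right) = \left(1 + \left(6 - \frac{40}{9}\right)\right) \left(-21\right) = \left(1 + \frac{14}{9}\right) \left(-21\right) = \frac{23}{9} \left(-21\right) = - \frac{161}{3}$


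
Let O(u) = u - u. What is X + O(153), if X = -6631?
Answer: -6631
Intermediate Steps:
O(u) = 0
X + O(153) = -6631 + 0 = -6631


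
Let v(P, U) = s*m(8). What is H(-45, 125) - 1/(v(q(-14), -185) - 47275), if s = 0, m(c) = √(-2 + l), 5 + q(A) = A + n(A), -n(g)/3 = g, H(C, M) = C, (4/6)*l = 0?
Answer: -2127374/47275 ≈ -45.000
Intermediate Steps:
l = 0 (l = (3/2)*0 = 0)
n(g) = -3*g
q(A) = -5 - 2*A (q(A) = -5 + (A - 3*A) = -5 - 2*A)
m(c) = I*√2 (m(c) = √(-2 + 0) = √(-2) = I*√2)
v(P, U) = 0 (v(P, U) = 0*(I*√2) = 0)
H(-45, 125) - 1/(v(q(-14), -185) - 47275) = -45 - 1/(0 - 47275) = -45 - 1/(-47275) = -45 - 1*(-1/47275) = -45 + 1/47275 = -2127374/47275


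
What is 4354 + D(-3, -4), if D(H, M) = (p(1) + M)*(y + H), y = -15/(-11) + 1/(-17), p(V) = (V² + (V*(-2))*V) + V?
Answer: 815466/187 ≈ 4360.8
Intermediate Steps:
p(V) = V - V² (p(V) = (V² + (-2*V)*V) + V = (V² - 2*V²) + V = -V² + V = V - V²)
y = 244/187 (y = -15*(-1/11) + 1*(-1/17) = 15/11 - 1/17 = 244/187 ≈ 1.3048)
D(H, M) = M*(244/187 + H) (D(H, M) = (1*(1 - 1*1) + M)*(244/187 + H) = (1*(1 - 1) + M)*(244/187 + H) = (1*0 + M)*(244/187 + H) = (0 + M)*(244/187 + H) = M*(244/187 + H))
4354 + D(-3, -4) = 4354 + (1/187)*(-4)*(244 + 187*(-3)) = 4354 + (1/187)*(-4)*(244 - 561) = 4354 + (1/187)*(-4)*(-317) = 4354 + 1268/187 = 815466/187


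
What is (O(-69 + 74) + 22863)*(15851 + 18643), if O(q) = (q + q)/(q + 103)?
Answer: 7097755643/9 ≈ 7.8864e+8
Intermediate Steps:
O(q) = 2*q/(103 + q) (O(q) = (2*q)/(103 + q) = 2*q/(103 + q))
(O(-69 + 74) + 22863)*(15851 + 18643) = (2*(-69 + 74)/(103 + (-69 + 74)) + 22863)*(15851 + 18643) = (2*5/(103 + 5) + 22863)*34494 = (2*5/108 + 22863)*34494 = (2*5*(1/108) + 22863)*34494 = (5/54 + 22863)*34494 = (1234607/54)*34494 = 7097755643/9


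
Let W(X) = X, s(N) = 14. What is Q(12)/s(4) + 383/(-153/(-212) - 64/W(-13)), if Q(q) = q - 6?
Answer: 7435507/108899 ≈ 68.279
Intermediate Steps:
Q(q) = -6 + q
Q(12)/s(4) + 383/(-153/(-212) - 64/W(-13)) = (-6 + 12)/14 + 383/(-153/(-212) - 64/(-13)) = 6*(1/14) + 383/(-153*(-1/212) - 64*(-1/13)) = 3/7 + 383/(153/212 + 64/13) = 3/7 + 383/(15557/2756) = 3/7 + 383*(2756/15557) = 3/7 + 1055548/15557 = 7435507/108899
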